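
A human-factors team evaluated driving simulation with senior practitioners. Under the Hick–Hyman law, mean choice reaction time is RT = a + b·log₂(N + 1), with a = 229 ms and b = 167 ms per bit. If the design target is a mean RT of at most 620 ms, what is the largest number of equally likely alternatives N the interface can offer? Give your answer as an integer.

4

Set 229 + 167·log₂(N + 1) ≤ 620.
log₂(N + 1) ≤ (620 − 229) / 167 = 2.3413.
N + 1 ≤ 2^2.3413 = 5.0676.
N ≤ 4.0676, so the largest integer N is 4.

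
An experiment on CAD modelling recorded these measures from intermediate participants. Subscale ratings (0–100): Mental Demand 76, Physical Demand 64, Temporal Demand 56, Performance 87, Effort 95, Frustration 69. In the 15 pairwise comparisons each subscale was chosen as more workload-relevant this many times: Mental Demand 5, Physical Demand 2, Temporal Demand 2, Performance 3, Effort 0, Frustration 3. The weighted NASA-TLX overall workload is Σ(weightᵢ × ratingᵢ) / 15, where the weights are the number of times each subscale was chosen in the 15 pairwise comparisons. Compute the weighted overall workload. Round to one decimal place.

The tallies are the weights (they sum to 15).
Weighted sum = 5·76 + 2·64 + 2·56 + 3·87 + 0·95 + 3·69
            = 380 + 128 + 112 + 261 + 0 + 207 = 1088.
Overall workload = 1088 / 15 = 72.5333 ≈ 72.5.

72.5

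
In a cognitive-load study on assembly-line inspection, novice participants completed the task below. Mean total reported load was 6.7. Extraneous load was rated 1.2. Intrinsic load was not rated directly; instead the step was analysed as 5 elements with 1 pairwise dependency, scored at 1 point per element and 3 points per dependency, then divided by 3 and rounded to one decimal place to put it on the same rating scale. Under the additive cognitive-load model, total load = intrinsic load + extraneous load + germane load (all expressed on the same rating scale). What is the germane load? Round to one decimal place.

2.8

Intrinsic (element-interactivity): (5 × 1 + 1 × 3) / 3 = 8 / 3 = 2.6667 → 2.7.
germane load = total − intrinsic − extraneous
             = 6.7 − 2.7 − 1.2 = 2.8.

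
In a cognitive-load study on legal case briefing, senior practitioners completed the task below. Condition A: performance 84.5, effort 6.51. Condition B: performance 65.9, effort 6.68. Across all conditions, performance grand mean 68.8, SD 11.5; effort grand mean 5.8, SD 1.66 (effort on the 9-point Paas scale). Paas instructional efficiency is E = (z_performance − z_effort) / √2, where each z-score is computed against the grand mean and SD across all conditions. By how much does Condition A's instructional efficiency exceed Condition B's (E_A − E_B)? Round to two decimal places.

Condition A: z_P = (84.5 − 68.8)/11.5 = 1.3652; z_E = (6.51 − 5.8)/1.66 = 0.4277; E_A = (1.3652 − 0.4277)/√2 = 0.6629.
Condition B: z_P = (65.9 − 68.8)/11.5 = -0.2522; z_E = (6.68 − 5.8)/1.66 = 0.5301; E_B = (-0.2522 − 0.5301)/√2 = -0.5532.
E_A − E_B = 0.6629 − (-0.5532) = 1.2161 ≈ 1.22.

1.22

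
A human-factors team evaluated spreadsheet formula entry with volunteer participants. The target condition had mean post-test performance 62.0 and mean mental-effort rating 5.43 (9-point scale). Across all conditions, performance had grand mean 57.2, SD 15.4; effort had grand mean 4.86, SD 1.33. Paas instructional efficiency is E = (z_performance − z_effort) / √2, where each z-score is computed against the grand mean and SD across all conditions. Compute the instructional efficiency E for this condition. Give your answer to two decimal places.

z_performance = (62.0 − 57.2) / 15.4 = 4.8000 / 15.4 = 0.3117.
z_effort = (5.43 − 4.86) / 1.33 = 0.5700 / 1.33 = 0.4286.
z_P − z_E = 0.3117 − 0.4286 = -0.1169.
E = -0.1169 / √2 = -0.1169 / 1.41421 = -0.0827 ≈ -0.08.

-0.08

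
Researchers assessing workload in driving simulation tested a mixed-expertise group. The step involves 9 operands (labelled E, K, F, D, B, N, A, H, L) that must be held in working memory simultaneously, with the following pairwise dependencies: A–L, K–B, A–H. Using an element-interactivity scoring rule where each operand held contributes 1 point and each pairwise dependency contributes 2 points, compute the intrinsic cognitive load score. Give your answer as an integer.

Count of operands held simultaneously: 9.
Count of pairwise dependencies listed: 3.
Element contribution: 9 × 1 = 9.
Interaction contribution: 3 × 2 = 6.
Intrinsic load = 9 + 6 = 15.

15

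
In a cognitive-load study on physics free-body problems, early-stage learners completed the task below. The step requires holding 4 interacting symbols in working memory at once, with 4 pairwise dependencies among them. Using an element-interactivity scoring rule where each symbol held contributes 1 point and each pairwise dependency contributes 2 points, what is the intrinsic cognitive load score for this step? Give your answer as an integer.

Element contribution: 4 × 1 = 4.
Interaction contribution: 4 × 2 = 8.
Intrinsic load = 4 + 8 = 12.

12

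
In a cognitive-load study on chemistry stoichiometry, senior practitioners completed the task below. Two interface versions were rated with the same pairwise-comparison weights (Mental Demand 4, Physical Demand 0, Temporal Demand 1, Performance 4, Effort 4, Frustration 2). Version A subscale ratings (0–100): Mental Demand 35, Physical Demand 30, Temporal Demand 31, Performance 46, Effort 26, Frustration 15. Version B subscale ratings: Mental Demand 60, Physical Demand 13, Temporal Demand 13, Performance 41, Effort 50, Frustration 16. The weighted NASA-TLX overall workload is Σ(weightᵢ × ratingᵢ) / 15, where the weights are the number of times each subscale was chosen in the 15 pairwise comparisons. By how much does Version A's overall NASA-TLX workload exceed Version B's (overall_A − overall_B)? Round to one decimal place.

-10.7

Version A weighted sum = 4·35 + 0·30 + 1·31 + 4·46 + 4·26 + 2·15 = 140 + 0 + 31 + 184 + 104 + 30 = 489; overall_A = 489/15 = 32.6000.
Version B weighted sum = 4·60 + 0·13 + 1·13 + 4·41 + 4·50 + 2·16 = 240 + 0 + 13 + 164 + 200 + 32 = 649; overall_B = 649/15 = 43.2667.
Difference = 32.6000 − 43.2667 = -10.6667 ≈ -10.7.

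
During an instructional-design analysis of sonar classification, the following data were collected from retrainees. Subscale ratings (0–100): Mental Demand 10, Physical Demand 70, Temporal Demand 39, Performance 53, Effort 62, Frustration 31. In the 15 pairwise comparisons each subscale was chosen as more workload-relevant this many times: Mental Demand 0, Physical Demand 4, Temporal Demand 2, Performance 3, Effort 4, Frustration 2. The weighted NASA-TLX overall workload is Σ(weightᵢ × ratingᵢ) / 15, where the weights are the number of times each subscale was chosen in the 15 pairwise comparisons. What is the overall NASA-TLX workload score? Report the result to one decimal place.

The tallies are the weights (they sum to 15).
Weighted sum = 0·10 + 4·70 + 2·39 + 3·53 + 4·62 + 2·31
            = 0 + 280 + 78 + 159 + 248 + 62 = 827.
Overall workload = 827 / 15 = 55.1333 ≈ 55.1.

55.1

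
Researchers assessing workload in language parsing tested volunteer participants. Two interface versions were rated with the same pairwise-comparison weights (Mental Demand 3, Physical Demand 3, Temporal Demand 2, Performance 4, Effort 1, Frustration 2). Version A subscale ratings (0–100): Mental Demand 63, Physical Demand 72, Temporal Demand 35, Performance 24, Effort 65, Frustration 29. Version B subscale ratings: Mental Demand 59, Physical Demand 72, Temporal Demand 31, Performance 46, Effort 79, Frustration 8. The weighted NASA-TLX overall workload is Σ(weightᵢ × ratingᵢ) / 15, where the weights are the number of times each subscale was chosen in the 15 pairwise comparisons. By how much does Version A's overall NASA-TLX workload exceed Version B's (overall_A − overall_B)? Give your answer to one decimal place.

Version A weighted sum = 3·63 + 3·72 + 2·35 + 4·24 + 1·65 + 2·29 = 189 + 216 + 70 + 96 + 65 + 58 = 694; overall_A = 694/15 = 46.2667.
Version B weighted sum = 3·59 + 3·72 + 2·31 + 4·46 + 1·79 + 2·8 = 177 + 216 + 62 + 184 + 79 + 16 = 734; overall_B = 734/15 = 48.9333.
Difference = 46.2667 − 48.9333 = -2.6666 ≈ -2.7.

-2.7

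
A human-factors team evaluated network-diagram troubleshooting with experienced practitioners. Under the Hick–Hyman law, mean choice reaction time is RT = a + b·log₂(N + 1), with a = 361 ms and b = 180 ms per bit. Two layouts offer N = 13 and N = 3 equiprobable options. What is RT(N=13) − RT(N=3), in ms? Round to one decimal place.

RT(13) = 361 + 180·log₂(14) = 361 + 180·3.8074 = 1046.3320 ms.
RT(3) = 361 + 180·log₂(4) = 361 + 180·2.0000 = 721.0000 ms.
Difference = 1046.3320 − 721.0000 = 325.3320 ≈ 325.3 ms.

325.3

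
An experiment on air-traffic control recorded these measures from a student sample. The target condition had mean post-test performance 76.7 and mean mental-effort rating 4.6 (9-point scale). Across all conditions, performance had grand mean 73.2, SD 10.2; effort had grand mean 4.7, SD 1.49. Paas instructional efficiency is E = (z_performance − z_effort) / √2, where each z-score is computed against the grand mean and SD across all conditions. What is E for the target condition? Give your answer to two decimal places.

0.29

z_performance = (76.7 − 73.2) / 10.2 = 3.5000 / 10.2 = 0.3431.
z_effort = (4.6 − 4.7) / 1.49 = -0.1000 / 1.49 = -0.0671.
z_P − z_E = 0.3431 − (-0.0671) = 0.4102.
E = 0.4102 / √2 = 0.4102 / 1.41421 = 0.2901 ≈ 0.29.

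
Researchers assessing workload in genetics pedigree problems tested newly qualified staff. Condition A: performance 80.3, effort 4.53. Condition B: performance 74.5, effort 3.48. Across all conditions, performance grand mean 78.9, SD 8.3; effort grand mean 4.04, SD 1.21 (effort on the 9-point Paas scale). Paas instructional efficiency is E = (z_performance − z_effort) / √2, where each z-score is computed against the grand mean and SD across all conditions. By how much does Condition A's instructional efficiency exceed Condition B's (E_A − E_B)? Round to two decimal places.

Condition A: z_P = (80.3 − 78.9)/8.3 = 0.1687; z_E = (4.53 − 4.04)/1.21 = 0.4050; E_A = (0.1687 − 0.4050)/√2 = -0.1671.
Condition B: z_P = (74.5 − 78.9)/8.3 = -0.5301; z_E = (3.48 − 4.04)/1.21 = -0.4628; E_B = (-0.5301 − (-0.4628))/√2 = -0.0476.
E_A − E_B = -0.1671 − (-0.0476) = -0.1195 ≈ -0.12.

-0.12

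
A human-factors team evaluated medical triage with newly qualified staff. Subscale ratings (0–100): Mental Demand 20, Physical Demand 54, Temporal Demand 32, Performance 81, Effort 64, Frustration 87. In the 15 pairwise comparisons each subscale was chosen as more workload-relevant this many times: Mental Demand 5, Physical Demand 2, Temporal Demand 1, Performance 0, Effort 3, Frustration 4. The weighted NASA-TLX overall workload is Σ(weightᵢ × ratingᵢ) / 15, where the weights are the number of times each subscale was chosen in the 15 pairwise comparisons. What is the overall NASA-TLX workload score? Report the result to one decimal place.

The tallies are the weights (they sum to 15).
Weighted sum = 5·20 + 2·54 + 1·32 + 0·81 + 3·64 + 4·87
            = 100 + 108 + 32 + 0 + 192 + 348 = 780.
Overall workload = 780 / 15 = 52.0000 ≈ 52.0.

52.0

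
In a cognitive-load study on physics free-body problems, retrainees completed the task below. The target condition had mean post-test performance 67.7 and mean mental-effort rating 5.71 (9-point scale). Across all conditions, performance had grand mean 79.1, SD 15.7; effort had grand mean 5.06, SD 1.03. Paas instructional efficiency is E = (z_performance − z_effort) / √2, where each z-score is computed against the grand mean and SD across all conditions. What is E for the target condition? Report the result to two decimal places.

-0.96

z_performance = (67.7 − 79.1) / 15.7 = -11.4000 / 15.7 = -0.7261.
z_effort = (5.71 − 5.06) / 1.03 = 0.6500 / 1.03 = 0.6311.
z_P − z_E = -0.7261 − 0.6311 = -1.3572.
E = -1.3572 / √2 = -1.3572 / 1.41421 = -0.9597 ≈ -0.96.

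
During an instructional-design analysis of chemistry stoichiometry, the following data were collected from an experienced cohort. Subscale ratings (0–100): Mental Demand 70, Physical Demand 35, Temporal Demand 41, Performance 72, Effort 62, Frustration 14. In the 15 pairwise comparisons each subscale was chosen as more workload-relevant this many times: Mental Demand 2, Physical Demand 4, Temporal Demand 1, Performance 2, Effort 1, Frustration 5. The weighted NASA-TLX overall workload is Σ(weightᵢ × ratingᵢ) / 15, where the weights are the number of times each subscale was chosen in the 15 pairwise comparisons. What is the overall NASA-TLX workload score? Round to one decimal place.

The tallies are the weights (they sum to 15).
Weighted sum = 2·70 + 4·35 + 1·41 + 2·72 + 1·62 + 5·14
            = 140 + 140 + 41 + 144 + 62 + 70 = 597.
Overall workload = 597 / 15 = 39.8000 ≈ 39.8.

39.8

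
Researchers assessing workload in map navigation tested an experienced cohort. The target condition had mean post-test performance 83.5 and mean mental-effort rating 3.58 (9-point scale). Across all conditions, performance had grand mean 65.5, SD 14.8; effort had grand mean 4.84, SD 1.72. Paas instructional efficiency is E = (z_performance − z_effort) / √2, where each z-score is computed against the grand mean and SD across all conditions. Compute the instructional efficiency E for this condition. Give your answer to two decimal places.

z_performance = (83.5 − 65.5) / 14.8 = 18.0000 / 14.8 = 1.2162.
z_effort = (3.58 − 4.84) / 1.72 = -1.2600 / 1.72 = -0.7326.
z_P − z_E = 1.2162 − (-0.7326) = 1.9488.
E = 1.9488 / √2 = 1.9488 / 1.41421 = 1.3780 ≈ 1.38.

1.38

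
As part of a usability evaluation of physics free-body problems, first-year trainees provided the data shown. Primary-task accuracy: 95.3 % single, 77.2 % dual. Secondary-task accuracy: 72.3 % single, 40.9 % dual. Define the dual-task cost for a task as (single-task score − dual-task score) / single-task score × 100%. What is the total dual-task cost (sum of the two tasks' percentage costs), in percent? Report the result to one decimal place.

62.4

Primary cost = (95.3 − 77.2) / 95.3 × 100% = 18.9927%.
Secondary cost = (72.3 − 40.9) / 72.3 × 100% = 43.4302%.
Total = 18.9927% + 43.4302% = 62.4229% ≈ 62.4%.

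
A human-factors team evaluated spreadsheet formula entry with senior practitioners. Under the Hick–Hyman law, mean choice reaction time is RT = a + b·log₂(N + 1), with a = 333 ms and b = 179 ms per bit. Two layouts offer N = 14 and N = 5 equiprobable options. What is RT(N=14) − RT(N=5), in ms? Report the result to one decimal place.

236.6

RT(14) = 333 + 179·log₂(15) = 333 + 179·3.9069 = 1032.3351 ms.
RT(5) = 333 + 179·log₂(6) = 333 + 179·2.5850 = 795.7150 ms.
Difference = 1032.3351 − 795.7150 = 236.6201 ≈ 236.6 ms.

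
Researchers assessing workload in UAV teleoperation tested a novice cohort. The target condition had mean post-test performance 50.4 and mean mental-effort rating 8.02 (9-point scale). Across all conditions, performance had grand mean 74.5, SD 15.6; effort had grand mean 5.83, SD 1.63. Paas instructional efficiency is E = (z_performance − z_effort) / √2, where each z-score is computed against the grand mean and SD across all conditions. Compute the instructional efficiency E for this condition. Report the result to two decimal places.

-2.04

z_performance = (50.4 − 74.5) / 15.6 = -24.1000 / 15.6 = -1.5449.
z_effort = (8.02 − 5.83) / 1.63 = 2.1900 / 1.63 = 1.3436.
z_P − z_E = -1.5449 − 1.3436 = -2.8885.
E = -2.8885 / √2 = -2.8885 / 1.41421 = -2.0425 ≈ -2.04.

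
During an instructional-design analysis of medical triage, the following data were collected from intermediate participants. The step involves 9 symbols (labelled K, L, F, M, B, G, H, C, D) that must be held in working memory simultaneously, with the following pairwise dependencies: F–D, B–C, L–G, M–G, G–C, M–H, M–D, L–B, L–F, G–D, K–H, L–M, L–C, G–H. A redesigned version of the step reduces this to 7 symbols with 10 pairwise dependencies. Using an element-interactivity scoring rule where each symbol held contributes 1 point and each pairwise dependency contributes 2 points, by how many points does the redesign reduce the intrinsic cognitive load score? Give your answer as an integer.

10

Original: 9 × 1 + 14 × 2 = 9 + 28 = 37.
Redesigned: 7 × 1 + 10 × 2 = 7 + 20 = 27.
Reduction = 37 − 27 = 10.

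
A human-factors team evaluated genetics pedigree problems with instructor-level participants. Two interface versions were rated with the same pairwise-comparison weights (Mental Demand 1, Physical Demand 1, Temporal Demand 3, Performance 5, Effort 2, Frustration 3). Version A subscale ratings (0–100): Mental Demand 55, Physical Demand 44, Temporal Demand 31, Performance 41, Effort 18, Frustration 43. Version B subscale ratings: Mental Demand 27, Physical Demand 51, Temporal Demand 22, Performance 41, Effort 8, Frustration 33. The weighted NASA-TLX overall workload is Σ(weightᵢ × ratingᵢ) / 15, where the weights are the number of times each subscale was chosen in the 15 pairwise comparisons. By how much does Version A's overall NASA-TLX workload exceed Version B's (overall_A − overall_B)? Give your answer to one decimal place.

Version A weighted sum = 1·55 + 1·44 + 3·31 + 5·41 + 2·18 + 3·43 = 55 + 44 + 93 + 205 + 36 + 129 = 562; overall_A = 562/15 = 37.4667.
Version B weighted sum = 1·27 + 1·51 + 3·22 + 5·41 + 2·8 + 3·33 = 27 + 51 + 66 + 205 + 16 + 99 = 464; overall_B = 464/15 = 30.9333.
Difference = 37.4667 − 30.9333 = 6.5334 ≈ 6.5.

6.5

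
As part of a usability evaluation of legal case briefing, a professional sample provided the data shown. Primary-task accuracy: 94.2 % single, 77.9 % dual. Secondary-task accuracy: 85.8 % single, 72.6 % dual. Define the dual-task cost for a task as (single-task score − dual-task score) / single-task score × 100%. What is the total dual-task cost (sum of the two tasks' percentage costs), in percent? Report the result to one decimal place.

Primary cost = (94.2 − 77.9) / 94.2 × 100% = 17.3036%.
Secondary cost = (85.8 − 72.6) / 85.8 × 100% = 15.3846%.
Total = 17.3036% + 15.3846% = 32.6882% ≈ 32.7%.

32.7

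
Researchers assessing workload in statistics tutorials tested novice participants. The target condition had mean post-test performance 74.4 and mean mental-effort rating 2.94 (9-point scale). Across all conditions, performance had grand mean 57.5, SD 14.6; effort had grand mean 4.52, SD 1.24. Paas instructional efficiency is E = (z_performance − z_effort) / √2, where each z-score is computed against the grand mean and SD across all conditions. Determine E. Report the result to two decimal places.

1.72

z_performance = (74.4 − 57.5) / 14.6 = 16.9000 / 14.6 = 1.1575.
z_effort = (2.94 − 4.52) / 1.24 = -1.5800 / 1.24 = -1.2742.
z_P − z_E = 1.1575 − (-1.2742) = 2.4317.
E = 2.4317 / √2 = 2.4317 / 1.41421 = 1.7195 ≈ 1.72.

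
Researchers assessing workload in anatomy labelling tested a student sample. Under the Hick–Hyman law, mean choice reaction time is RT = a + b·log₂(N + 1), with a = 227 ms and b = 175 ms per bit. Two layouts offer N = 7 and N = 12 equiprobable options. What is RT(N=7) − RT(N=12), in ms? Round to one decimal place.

-122.6

RT(7) = 227 + 175·log₂(8) = 227 + 175·3.0000 = 752.0000 ms.
RT(12) = 227 + 175·log₂(13) = 227 + 175·3.7004 = 874.5700 ms.
Difference = 752.0000 − 874.5700 = -122.5700 ≈ -122.6 ms.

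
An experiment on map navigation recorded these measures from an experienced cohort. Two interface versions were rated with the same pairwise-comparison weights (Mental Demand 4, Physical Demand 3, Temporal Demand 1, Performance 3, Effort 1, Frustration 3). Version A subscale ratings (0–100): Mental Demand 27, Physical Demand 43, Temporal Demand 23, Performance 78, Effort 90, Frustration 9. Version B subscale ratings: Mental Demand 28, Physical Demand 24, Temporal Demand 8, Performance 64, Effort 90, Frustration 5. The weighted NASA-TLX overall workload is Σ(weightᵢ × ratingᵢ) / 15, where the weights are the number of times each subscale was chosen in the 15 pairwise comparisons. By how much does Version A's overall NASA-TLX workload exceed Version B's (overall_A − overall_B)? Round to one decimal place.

Version A weighted sum = 4·27 + 3·43 + 1·23 + 3·78 + 1·90 + 3·9 = 108 + 129 + 23 + 234 + 90 + 27 = 611; overall_A = 611/15 = 40.7333.
Version B weighted sum = 4·28 + 3·24 + 1·8 + 3·64 + 1·90 + 3·5 = 112 + 72 + 8 + 192 + 90 + 15 = 489; overall_B = 489/15 = 32.6000.
Difference = 40.7333 − 32.6000 = 8.1333 ≈ 8.1.

8.1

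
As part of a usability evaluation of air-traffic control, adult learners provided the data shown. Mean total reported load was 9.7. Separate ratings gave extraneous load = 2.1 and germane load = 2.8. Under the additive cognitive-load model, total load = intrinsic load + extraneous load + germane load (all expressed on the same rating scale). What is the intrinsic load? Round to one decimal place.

4.8

intrinsic load = total − extraneous − germane
             = 9.7 − 2.1 − 2.8 = 4.8.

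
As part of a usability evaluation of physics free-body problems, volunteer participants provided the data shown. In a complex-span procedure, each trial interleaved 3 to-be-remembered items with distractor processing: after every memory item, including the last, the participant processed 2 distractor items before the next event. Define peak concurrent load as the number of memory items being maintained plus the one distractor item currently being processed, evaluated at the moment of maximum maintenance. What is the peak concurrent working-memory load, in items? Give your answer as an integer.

Maintenance is greatest during the distractor(s) after memory item 3: all 3 memory items are being held.
One distractor item is concurrently being processed.
Peak concurrent load = 3 + 1 = 4 items.

4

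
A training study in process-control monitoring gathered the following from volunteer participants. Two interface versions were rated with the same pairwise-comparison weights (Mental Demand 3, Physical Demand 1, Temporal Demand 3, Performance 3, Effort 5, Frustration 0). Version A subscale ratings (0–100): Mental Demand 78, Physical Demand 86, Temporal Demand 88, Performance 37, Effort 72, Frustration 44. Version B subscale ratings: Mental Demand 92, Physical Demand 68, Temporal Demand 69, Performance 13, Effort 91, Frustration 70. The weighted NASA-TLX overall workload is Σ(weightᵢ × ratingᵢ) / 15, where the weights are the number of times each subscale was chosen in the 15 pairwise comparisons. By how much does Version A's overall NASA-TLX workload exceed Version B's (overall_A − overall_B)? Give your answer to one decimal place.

0.7

Version A weighted sum = 3·78 + 1·86 + 3·88 + 3·37 + 5·72 + 0·44 = 234 + 86 + 264 + 111 + 360 + 0 = 1055; overall_A = 1055/15 = 70.3333.
Version B weighted sum = 3·92 + 1·68 + 3·69 + 3·13 + 5·91 + 0·70 = 276 + 68 + 207 + 39 + 455 + 0 = 1045; overall_B = 1045/15 = 69.6667.
Difference = 70.3333 − 69.6667 = 0.6666 ≈ 0.7.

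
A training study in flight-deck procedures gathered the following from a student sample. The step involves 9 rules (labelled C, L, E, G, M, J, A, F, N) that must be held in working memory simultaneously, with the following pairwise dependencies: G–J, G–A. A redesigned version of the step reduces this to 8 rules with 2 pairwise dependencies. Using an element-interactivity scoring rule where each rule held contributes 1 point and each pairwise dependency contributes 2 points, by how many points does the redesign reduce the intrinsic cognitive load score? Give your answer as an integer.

1

Original: 9 × 1 + 2 × 2 = 9 + 4 = 13.
Redesigned: 8 × 1 + 2 × 2 = 8 + 4 = 12.
Reduction = 13 − 12 = 1.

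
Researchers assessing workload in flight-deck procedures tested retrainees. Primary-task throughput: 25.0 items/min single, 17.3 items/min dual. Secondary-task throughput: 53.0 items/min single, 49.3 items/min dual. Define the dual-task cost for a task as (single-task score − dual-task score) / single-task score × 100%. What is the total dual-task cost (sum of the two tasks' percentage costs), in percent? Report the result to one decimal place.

37.8

Primary cost = (25.0 − 17.3) / 25.0 × 100% = 30.8000%.
Secondary cost = (53.0 − 49.3) / 53.0 × 100% = 6.9811%.
Total = 30.8000% + 6.9811% = 37.7811% ≈ 37.8%.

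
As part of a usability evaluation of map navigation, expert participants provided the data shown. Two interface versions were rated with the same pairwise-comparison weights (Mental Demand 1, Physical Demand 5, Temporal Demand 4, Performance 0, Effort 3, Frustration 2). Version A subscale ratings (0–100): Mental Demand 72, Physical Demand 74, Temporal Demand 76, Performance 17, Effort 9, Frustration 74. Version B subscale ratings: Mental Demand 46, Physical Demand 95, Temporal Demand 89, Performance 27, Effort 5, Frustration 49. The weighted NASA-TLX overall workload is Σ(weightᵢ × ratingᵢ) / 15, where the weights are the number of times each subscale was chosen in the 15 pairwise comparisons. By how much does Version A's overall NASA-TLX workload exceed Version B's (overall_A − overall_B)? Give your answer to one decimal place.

-4.6

Version A weighted sum = 1·72 + 5·74 + 4·76 + 0·17 + 3·9 + 2·74 = 72 + 370 + 304 + 0 + 27 + 148 = 921; overall_A = 921/15 = 61.4000.
Version B weighted sum = 1·46 + 5·95 + 4·89 + 0·27 + 3·5 + 2·49 = 46 + 475 + 356 + 0 + 15 + 98 = 990; overall_B = 990/15 = 66.0000.
Difference = 61.4000 − 66.0000 = -4.6000 ≈ -4.6.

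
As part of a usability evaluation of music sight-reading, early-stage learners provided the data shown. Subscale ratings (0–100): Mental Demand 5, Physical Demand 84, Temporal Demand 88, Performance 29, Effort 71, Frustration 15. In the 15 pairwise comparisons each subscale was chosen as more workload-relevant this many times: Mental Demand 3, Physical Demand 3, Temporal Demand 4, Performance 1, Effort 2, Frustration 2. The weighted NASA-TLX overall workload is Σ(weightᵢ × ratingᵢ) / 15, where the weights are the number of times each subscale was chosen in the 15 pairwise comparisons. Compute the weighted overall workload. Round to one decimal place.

54.7

The tallies are the weights (they sum to 15).
Weighted sum = 3·5 + 3·84 + 4·88 + 1·29 + 2·71 + 2·15
            = 15 + 252 + 352 + 29 + 142 + 30 = 820.
Overall workload = 820 / 15 = 54.6667 ≈ 54.7.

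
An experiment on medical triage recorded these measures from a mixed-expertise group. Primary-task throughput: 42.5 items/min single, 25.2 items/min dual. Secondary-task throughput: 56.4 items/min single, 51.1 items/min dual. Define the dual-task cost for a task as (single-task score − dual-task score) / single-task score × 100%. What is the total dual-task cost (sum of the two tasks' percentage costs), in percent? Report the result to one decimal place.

50.1

Primary cost = (42.5 − 25.2) / 42.5 × 100% = 40.7059%.
Secondary cost = (56.4 − 51.1) / 56.4 × 100% = 9.3972%.
Total = 40.7059% + 9.3972% = 50.1031% ≈ 50.1%.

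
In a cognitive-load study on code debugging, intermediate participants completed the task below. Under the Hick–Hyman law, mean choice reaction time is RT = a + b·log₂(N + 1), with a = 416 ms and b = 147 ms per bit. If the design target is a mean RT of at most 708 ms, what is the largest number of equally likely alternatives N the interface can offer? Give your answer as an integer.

2

Set 416 + 147·log₂(N + 1) ≤ 708.
log₂(N + 1) ≤ (708 − 416) / 147 = 1.9864.
N + 1 ≤ 2^1.9864 = 3.9625.
N ≤ 2.9625, so the largest integer N is 2.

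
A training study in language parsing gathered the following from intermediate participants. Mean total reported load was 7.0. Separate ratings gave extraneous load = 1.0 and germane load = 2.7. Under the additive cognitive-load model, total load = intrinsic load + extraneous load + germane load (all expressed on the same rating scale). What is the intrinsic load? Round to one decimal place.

3.3

intrinsic load = total − extraneous − germane
             = 7.0 − 1.0 − 2.7 = 3.3.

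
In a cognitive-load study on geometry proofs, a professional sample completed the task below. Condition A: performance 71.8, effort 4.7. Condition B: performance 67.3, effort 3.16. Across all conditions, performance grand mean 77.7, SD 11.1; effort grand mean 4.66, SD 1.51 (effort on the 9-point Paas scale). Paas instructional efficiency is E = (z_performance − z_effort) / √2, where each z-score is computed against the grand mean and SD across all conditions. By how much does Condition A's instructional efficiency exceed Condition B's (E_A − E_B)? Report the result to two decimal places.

Condition A: z_P = (71.8 − 77.7)/11.1 = -0.5315; z_E = (4.7 − 4.66)/1.51 = 0.0265; E_A = (-0.5315 − 0.0265)/√2 = -0.3946.
Condition B: z_P = (67.3 − 77.7)/11.1 = -0.9369; z_E = (3.16 − 4.66)/1.51 = -0.9934; E_B = (-0.9369 − (-0.9934))/√2 = 0.0400.
E_A − E_B = -0.3946 − 0.0400 = -0.4346 ≈ -0.43.

-0.43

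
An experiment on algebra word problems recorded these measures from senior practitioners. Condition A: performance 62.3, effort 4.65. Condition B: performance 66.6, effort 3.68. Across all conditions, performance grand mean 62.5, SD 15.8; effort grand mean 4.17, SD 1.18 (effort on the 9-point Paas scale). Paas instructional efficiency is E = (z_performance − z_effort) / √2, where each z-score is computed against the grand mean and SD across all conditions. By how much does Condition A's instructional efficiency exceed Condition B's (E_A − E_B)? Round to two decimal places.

-0.77

Condition A: z_P = (62.3 − 62.5)/15.8 = -0.0127; z_E = (4.65 − 4.17)/1.18 = 0.4068; E_A = (-0.0127 − 0.4068)/√2 = -0.2966.
Condition B: z_P = (66.6 − 62.5)/15.8 = 0.2595; z_E = (3.68 − 4.17)/1.18 = -0.4153; E_B = (0.2595 − (-0.4153))/√2 = 0.4772.
E_A − E_B = -0.2966 − 0.4772 = -0.7738 ≈ -0.77.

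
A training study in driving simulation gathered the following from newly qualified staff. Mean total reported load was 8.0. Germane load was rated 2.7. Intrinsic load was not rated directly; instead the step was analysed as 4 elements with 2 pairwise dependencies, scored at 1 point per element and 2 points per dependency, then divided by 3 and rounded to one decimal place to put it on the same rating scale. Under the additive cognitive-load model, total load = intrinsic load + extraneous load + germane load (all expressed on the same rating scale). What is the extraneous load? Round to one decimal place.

Intrinsic (element-interactivity): (4 × 1 + 2 × 2) / 3 = 8 / 3 = 2.6667 → 2.7.
extraneous load = total − intrinsic − germane
             = 8.0 − 2.7 − 2.7 = 2.6.

2.6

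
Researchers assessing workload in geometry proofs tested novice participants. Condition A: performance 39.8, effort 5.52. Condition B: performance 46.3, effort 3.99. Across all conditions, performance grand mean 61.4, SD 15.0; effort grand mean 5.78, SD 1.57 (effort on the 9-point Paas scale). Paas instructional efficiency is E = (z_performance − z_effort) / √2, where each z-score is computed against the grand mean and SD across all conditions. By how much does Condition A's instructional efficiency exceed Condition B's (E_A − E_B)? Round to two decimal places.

Condition A: z_P = (39.8 − 61.4)/15.0 = -1.4400; z_E = (5.52 − 5.78)/1.57 = -0.1656; E_A = (-1.4400 − (-0.1656))/√2 = -0.9011.
Condition B: z_P = (46.3 − 61.4)/15.0 = -1.0067; z_E = (3.99 − 5.78)/1.57 = -1.1401; E_B = (-1.0067 − (-1.1401))/√2 = 0.0943.
E_A − E_B = -0.9011 − 0.0943 = -0.9954 ≈ -1.00.

-1.00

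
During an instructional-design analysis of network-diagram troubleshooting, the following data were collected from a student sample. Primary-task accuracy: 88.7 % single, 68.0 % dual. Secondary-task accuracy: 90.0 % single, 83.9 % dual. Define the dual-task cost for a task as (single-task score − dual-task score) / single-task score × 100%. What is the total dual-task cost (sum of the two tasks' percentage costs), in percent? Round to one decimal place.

Primary cost = (88.7 − 68.0) / 88.7 × 100% = 23.3371%.
Secondary cost = (90.0 − 83.9) / 90.0 × 100% = 6.7778%.
Total = 23.3371% + 6.7778% = 30.1149% ≈ 30.1%.

30.1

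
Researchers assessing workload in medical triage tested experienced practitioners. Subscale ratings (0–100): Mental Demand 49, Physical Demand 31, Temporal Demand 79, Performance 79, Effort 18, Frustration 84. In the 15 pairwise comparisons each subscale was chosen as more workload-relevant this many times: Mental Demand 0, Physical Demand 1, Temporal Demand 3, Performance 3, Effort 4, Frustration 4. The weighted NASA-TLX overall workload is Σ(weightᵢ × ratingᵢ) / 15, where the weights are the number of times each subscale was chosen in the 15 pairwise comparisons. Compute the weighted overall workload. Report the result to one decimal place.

60.9

The tallies are the weights (they sum to 15).
Weighted sum = 0·49 + 1·31 + 3·79 + 3·79 + 4·18 + 4·84
            = 0 + 31 + 237 + 237 + 72 + 336 = 913.
Overall workload = 913 / 15 = 60.8667 ≈ 60.9.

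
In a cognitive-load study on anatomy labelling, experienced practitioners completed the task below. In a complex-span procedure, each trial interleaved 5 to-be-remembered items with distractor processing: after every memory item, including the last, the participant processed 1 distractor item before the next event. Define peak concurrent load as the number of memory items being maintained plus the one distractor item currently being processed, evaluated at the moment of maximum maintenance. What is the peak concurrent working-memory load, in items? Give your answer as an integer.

6

Maintenance is greatest during the distractor(s) after memory item 5: all 5 memory items are being held.
One distractor item is concurrently being processed.
Peak concurrent load = 5 + 1 = 6 items.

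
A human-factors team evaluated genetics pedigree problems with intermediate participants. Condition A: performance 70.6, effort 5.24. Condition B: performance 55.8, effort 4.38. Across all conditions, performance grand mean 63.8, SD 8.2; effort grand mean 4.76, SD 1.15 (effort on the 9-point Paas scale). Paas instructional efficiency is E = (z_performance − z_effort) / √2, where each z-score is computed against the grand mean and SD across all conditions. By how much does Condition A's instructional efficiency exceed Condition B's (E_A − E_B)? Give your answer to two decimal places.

0.75

Condition A: z_P = (70.6 − 63.8)/8.2 = 0.8293; z_E = (5.24 − 4.76)/1.15 = 0.4174; E_A = (0.8293 − 0.4174)/√2 = 0.2913.
Condition B: z_P = (55.8 − 63.8)/8.2 = -0.9756; z_E = (4.38 − 4.76)/1.15 = -0.3304; E_B = (-0.9756 − (-0.3304))/√2 = -0.4562.
E_A − E_B = 0.2913 − (-0.4562) = 0.7475 ≈ 0.75.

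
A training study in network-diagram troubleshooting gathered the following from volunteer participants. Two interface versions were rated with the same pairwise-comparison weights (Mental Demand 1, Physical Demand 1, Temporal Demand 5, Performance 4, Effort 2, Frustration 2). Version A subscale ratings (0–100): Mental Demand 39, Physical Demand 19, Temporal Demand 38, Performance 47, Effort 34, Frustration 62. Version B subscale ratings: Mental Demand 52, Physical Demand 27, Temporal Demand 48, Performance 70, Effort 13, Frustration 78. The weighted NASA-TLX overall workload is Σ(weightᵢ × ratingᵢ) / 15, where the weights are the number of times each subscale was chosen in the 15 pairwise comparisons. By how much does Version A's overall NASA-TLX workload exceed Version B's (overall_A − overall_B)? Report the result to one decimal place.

Version A weighted sum = 1·39 + 1·19 + 5·38 + 4·47 + 2·34 + 2·62 = 39 + 19 + 190 + 188 + 68 + 124 = 628; overall_A = 628/15 = 41.8667.
Version B weighted sum = 1·52 + 1·27 + 5·48 + 4·70 + 2·13 + 2·78 = 52 + 27 + 240 + 280 + 26 + 156 = 781; overall_B = 781/15 = 52.0667.
Difference = 41.8667 − 52.0667 = -10.2000 ≈ -10.2.

-10.2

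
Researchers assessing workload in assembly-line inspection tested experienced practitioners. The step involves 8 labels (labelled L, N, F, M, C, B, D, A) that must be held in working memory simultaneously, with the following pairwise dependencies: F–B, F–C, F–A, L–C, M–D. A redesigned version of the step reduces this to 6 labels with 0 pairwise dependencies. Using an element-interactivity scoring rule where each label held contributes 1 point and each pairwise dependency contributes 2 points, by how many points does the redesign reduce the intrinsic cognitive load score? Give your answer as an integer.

12

Original: 8 × 1 + 5 × 2 = 8 + 10 = 18.
Redesigned: 6 × 1 + 0 × 2 = 6 + 0 = 6.
Reduction = 18 − 6 = 12.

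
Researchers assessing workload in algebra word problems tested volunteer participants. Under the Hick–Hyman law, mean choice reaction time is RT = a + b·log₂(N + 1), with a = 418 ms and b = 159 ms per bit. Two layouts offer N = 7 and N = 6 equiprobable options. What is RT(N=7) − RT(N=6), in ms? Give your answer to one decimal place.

30.6

RT(7) = 418 + 159·log₂(8) = 418 + 159·3.0000 = 895.0000 ms.
RT(6) = 418 + 159·log₂(7) = 418 + 159·2.8074 = 864.3766 ms.
Difference = 895.0000 − 864.3766 = 30.6234 ≈ 30.6 ms.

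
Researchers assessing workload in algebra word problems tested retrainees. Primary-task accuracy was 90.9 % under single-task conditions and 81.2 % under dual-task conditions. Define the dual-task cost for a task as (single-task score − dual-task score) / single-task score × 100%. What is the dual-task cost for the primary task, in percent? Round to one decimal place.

Cost = (90.9 − 81.2) / 90.9 × 100%
     = 9.7000 / 90.9 × 100% = 10.6711%.
≈ 10.7%.

10.7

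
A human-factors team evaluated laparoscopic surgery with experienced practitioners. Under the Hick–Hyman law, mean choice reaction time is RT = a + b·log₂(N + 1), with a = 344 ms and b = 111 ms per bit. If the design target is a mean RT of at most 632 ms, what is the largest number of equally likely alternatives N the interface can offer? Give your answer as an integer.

Set 344 + 111·log₂(N + 1) ≤ 632.
log₂(N + 1) ≤ (632 − 344) / 111 = 2.5946.
N + 1 ≤ 2^2.5946 = 6.0402.
N ≤ 5.0402, so the largest integer N is 5.

5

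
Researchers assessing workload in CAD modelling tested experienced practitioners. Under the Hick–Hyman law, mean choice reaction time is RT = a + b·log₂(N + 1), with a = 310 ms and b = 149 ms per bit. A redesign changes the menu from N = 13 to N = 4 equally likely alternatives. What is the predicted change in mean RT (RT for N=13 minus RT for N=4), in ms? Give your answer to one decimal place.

221.3

RT(13) = 310 + 149·log₂(14) = 310 + 149·3.8074 = 877.3026 ms.
RT(4) = 310 + 149·log₂(5) = 310 + 149·2.3219 = 655.9631 ms.
Difference = 877.3026 − 655.9631 = 221.3395 ≈ 221.3 ms.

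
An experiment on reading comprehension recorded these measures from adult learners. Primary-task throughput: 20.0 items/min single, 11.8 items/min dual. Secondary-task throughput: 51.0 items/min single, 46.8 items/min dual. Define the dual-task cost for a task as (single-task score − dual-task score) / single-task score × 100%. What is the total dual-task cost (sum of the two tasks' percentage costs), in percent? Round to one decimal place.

Primary cost = (20.0 − 11.8) / 20.0 × 100% = 41.0000%.
Secondary cost = (51.0 − 46.8) / 51.0 × 100% = 8.2353%.
Total = 41.0000% + 8.2353% = 49.2353% ≈ 49.2%.

49.2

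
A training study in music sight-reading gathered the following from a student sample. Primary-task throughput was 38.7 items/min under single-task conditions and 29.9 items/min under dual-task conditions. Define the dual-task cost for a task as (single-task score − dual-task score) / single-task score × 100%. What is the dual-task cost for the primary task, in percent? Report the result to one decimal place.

22.7

Cost = (38.7 − 29.9) / 38.7 × 100%
     = 8.8000 / 38.7 × 100% = 22.7390%.
≈ 22.7%.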